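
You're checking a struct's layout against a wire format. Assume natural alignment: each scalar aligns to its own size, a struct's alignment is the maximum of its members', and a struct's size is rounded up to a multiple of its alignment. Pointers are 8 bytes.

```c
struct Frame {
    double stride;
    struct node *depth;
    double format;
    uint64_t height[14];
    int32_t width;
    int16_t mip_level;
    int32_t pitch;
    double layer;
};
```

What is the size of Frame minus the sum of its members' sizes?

@0: stride [8B, align 8] → 8
@8: depth [8B, align 8] → 16
@16: format [8B, align 8] → 24
@24: height [112B, align 8] → 136
@136: width [4B, align 4] → 140
@140: mip_level [2B, align 2] → 142
+2 pad (align 4)
@144: pitch [4B, align 4] → 148
+4 pad (align 8)
@152: layer [8B, align 8] → 160
size 160, align 8
data bytes 154, size 160 → padding 6

6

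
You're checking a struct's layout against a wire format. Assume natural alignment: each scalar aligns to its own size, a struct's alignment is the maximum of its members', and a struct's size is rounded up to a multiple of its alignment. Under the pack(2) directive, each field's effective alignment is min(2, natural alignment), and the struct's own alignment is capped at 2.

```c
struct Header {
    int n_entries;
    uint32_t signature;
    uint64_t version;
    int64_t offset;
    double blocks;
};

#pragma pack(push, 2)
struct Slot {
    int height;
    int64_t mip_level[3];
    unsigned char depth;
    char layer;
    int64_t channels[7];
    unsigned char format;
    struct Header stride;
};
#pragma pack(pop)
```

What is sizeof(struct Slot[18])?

2160

Header: n_entries at 0 (size 4, align 4) → ends 4; signature at 4 (size 4, align 4) → ends 8; version at 8 (size 8, align 8) → ends 16; offset at 16 (size 8, align 8) → ends 24; blocks at 24 (size 8, align 8) → ends 32; total 32 bytes, alignment 8
height at 0 (size 4, align 2) → ends 4
mip_level at 4 (size 24, align 2) → ends 28
depth at 28 (size 1, align 1) → ends 29
layer at 29 (size 1, align 1) → ends 30
channels at 30 (size 56, align 2) → ends 86
format at 86 (size 1, align 1) → ends 87
pad 1 to align 2 for stride
stride at 88 (size 32, align 2) → ends 120
total 120 bytes, alignment 2
array of 18: 18 × 120 = 2160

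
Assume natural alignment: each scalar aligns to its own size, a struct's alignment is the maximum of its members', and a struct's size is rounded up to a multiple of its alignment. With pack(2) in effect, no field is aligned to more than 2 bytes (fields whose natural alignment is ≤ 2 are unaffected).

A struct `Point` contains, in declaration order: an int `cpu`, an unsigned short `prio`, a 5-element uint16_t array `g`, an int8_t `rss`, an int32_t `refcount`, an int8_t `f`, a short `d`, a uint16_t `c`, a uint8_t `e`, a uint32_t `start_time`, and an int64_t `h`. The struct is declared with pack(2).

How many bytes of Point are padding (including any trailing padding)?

3

@0: cpu [4B, align 2] → 4
@4: prio [2B, align 2] → 6
@6: g [10B, align 2] → 16
@16: rss [1B, align 1] → 17
+1 pad (align 2)
@18: refcount [4B, align 2] → 22
@22: f [1B, align 1] → 23
+1 pad (align 2)
@24: d [2B, align 2] → 26
@26: c [2B, align 2] → 28
@28: e [1B, align 1] → 29
+1 pad (align 2)
@30: start_time [4B, align 2] → 34
@34: h [8B, align 2] → 42
size 42, align 2
data bytes 39, size 42 → padding 3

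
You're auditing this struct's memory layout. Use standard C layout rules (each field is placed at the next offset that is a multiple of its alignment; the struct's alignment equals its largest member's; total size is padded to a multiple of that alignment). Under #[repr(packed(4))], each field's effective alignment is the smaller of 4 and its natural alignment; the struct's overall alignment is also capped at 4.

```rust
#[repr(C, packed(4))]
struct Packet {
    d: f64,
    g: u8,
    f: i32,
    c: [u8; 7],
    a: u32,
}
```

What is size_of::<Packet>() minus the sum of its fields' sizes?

4

0..8  d  (8B, 4-aligned)
8..9  g  (1B, 1-aligned)
9..12  -- padding (3B)
12..16  f  (4B, 4-aligned)
16..23  c  (7B, 1-aligned)
23..24  -- padding (1B)
24..28  a  (4B, 4-aligned)
sizeof = 28, alignof = 4
data bytes 24, size 28 → padding 4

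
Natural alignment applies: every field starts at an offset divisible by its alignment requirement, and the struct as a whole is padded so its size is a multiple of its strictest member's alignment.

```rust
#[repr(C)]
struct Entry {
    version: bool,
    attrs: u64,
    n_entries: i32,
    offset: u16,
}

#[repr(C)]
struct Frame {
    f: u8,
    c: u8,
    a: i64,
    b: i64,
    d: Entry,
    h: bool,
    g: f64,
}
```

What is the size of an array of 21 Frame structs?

Entry: version at 0 (size 1, align 1) → ends 1; pad 7 to align 8 for attrs; attrs at 8 (size 8, align 8) → ends 16; n_entries at 16 (size 4, align 4) → ends 20; offset at 20 (size 2, align 2) → ends 22; tail pad 2 to reach multiple of 8; total 24 bytes, alignment 8
f at 0 (size 1, align 1) → ends 1
c at 1 (size 1, align 1) → ends 2
pad 6 to align 8 for a
a at 8 (size 8, align 8) → ends 16
b at 16 (size 8, align 8) → ends 24
d at 24 (size 24, align 8) → ends 48
h at 48 (size 1, align 1) → ends 49
pad 7 to align 8 for g
g at 56 (size 8, align 8) → ends 64
total 64 bytes, alignment 8
array of 21: 21 × 64 = 1344

1344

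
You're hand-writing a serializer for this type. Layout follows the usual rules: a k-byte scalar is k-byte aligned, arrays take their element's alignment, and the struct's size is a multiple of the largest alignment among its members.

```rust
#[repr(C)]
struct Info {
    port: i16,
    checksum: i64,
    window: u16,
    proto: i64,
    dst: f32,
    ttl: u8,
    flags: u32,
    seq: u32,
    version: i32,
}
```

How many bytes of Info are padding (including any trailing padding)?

19

@0: port [2B, align 2] → 2
+6 pad (align 8)
@8: checksum [8B, align 8] → 16
@16: window [2B, align 2] → 18
+6 pad (align 8)
@24: proto [8B, align 8] → 32
@32: dst [4B, align 4] → 36
@36: ttl [1B, align 1] → 37
+3 pad (align 4)
@40: flags [4B, align 4] → 44
@44: seq [4B, align 4] → 48
@48: version [4B, align 4] → 52
+4 tail pad (align 8)
size 56, align 8
data bytes 37, size 56 → padding 19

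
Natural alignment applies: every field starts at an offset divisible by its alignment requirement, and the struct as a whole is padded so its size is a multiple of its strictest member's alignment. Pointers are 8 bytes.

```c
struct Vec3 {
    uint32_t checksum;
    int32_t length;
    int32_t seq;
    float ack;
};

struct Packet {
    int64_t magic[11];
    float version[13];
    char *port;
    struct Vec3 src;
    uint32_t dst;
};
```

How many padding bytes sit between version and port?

Vec3: @0: checksum [4B, align 4] → 4; @4: length [4B, align 4] → 8; @8: seq [4B, align 4] → 12; @12: ack [4B, align 4] → 16; size 16, align 4
@0: magic [88B, align 8] → 88
@88: version [52B, align 4] → 140
+4 pad (align 8)
@144: port [8B, align 8] → 152

4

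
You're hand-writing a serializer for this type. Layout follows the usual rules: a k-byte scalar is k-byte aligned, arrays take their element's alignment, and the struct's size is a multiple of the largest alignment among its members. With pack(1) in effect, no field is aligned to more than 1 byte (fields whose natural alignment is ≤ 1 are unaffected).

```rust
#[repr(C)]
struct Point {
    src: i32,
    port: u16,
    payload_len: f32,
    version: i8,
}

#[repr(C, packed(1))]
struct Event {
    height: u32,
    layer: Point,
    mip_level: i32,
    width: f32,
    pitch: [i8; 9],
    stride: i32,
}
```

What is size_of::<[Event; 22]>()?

Point: 0..4  src  (4B, 4-aligned); 4..6  port  (2B, 2-aligned); 6..8  -- padding (2B); 8..12  payload_len  (4B, 4-aligned); 12..13  version  (1B, 1-aligned); 13..16  -- tail padding (3B); sizeof = 16, alignof = 4
0..4  height  (4B, 1-aligned)
4..20  layer  (16B, 1-aligned)
20..24  mip_level  (4B, 1-aligned)
24..28  width  (4B, 1-aligned)
28..37  pitch  (9B, 1-aligned)
37..41  stride  (4B, 1-aligned)
sizeof = 41, alignof = 1
array of 22: 22 × 41 = 902

902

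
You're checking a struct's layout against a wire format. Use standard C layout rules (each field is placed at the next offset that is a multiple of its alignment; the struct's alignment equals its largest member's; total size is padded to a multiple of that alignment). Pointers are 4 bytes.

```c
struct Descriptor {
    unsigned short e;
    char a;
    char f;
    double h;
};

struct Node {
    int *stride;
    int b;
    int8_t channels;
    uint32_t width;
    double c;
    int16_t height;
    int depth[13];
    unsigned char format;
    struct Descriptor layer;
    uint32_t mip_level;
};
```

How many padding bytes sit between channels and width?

Descriptor: e at 0 (size 2, align 2) → ends 2; a at 2 (size 1, align 1) → ends 3; f at 3 (size 1, align 1) → ends 4; pad 4 to align 8 for h; h at 8 (size 8, align 8) → ends 16; total 16 bytes, alignment 8
stride at 0 (size 4, align 4) → ends 4
b at 4 (size 4, align 4) → ends 8
channels at 8 (size 1, align 1) → ends 9
pad 3 to align 4 for width
width at 12 (size 4, align 4) → ends 16

3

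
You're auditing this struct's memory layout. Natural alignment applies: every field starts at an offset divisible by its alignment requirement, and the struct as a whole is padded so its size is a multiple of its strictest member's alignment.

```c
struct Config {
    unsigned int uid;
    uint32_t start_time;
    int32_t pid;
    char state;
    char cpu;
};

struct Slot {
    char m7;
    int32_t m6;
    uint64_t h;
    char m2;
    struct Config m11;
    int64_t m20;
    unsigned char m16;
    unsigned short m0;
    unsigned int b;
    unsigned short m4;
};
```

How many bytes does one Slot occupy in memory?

Config: @0: uid [4B, align 4] → 4; @4: start_time [4B, align 4] → 8; @8: pid [4B, align 4] → 12; @12: state [1B, align 1] → 13; @13: cpu [1B, align 1] → 14; +2 tail pad (align 4); size 16, align 4
@0: m7 [1B, align 1] → 1
+3 pad (align 4)
@4: m6 [4B, align 4] → 8
@8: h [8B, align 8] → 16
@16: m2 [1B, align 1] → 17
+3 pad (align 4)
@20: m11 [16B, align 4] → 36
+4 pad (align 8)
@40: m20 [8B, align 8] → 48
@48: m16 [1B, align 1] → 49
+1 pad (align 2)
@50: m0 [2B, align 2] → 52
@52: b [4B, align 4] → 56
@56: m4 [2B, align 2] → 58
+6 tail pad (align 8)
size 64, align 8

64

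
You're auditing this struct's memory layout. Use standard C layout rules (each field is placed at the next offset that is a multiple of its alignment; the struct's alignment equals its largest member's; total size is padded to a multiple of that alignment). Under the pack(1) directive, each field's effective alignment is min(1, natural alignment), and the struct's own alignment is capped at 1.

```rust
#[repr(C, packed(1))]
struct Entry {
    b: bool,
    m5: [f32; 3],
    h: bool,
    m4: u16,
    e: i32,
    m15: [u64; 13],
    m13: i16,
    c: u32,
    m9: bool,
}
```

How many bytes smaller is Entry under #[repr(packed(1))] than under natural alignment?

13

natural layout:
  @0: b [1B, align 1] → 1
  +3 pad (align 4)
  @4: m5 [12B, align 4] → 16
  @16: h [1B, align 1] → 17
  +1 pad (align 2)
  @18: m4 [2B, align 2] → 20
  @20: e [4B, align 4] → 24
  @24: m15 [104B, align 8] → 128
  @128: m13 [2B, align 2] → 130
  +2 pad (align 4)
  @132: c [4B, align 4] → 136
  @136: m9 [1B, align 1] → 137
  +7 tail pad (align 8)
  size 144, align 8
packed(1) layout:
  @0: b [1B, align 1] → 1
  @1: m5 [12B, align 1] → 13
  @13: h [1B, align 1] → 14
  @14: m4 [2B, align 1] → 16
  @16: e [4B, align 1] → 20
  @20: m15 [104B, align 1] → 124
  @124: m13 [2B, align 1] → 126
  @126: c [4B, align 1] → 130
  @130: m9 [1B, align 1] → 131
  size 131, align 1
144 − 131 = 13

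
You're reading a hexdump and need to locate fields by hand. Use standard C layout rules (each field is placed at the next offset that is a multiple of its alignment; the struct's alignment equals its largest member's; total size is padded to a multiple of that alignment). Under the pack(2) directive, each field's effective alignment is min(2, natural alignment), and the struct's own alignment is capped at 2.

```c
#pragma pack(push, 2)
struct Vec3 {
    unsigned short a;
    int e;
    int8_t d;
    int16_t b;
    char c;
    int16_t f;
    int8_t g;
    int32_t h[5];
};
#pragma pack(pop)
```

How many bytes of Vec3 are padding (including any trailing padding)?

@0: a [2B, align 2] → 2
@2: e [4B, align 2] → 6
@6: d [1B, align 1] → 7
+1 pad (align 2)
@8: b [2B, align 2] → 10
@10: c [1B, align 1] → 11
+1 pad (align 2)
@12: f [2B, align 2] → 14
@14: g [1B, align 1] → 15
+1 pad (align 2)
@16: h [20B, align 2] → 36
size 36, align 2
data bytes 33, size 36 → padding 3

3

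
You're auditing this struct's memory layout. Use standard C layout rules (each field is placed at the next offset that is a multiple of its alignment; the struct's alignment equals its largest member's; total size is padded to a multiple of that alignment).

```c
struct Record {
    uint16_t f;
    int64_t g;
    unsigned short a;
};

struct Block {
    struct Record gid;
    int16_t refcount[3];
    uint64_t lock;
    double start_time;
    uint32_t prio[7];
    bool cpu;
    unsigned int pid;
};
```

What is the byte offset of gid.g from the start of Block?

Record: @0: f [2B, align 2] → 2; +6 pad (align 8); @8: g [8B, align 8] → 16; @16: a [2B, align 2] → 18; +6 tail pad (align 8); size 24, align 8
@0: gid [24B, align 8] → 24
within Record: g at 8
0 + 8 = 8

8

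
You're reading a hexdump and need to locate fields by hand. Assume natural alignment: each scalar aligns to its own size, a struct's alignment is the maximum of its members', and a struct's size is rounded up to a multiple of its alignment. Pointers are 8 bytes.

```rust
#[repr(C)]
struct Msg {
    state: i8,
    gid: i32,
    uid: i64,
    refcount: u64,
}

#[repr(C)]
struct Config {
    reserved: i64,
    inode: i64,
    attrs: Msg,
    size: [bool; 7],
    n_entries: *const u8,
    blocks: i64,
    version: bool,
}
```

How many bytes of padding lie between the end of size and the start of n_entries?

1

Msg: 0..1  state  (1B, 1-aligned); 1..4  -- padding (3B); 4..8  gid  (4B, 4-aligned); 8..16  uid  (8B, 8-aligned); 16..24  refcount  (8B, 8-aligned); sizeof = 24, alignof = 8
0..8  reserved  (8B, 8-aligned)
8..16  inode  (8B, 8-aligned)
16..40  attrs  (24B, 8-aligned)
40..47  size  (7B, 1-aligned)
47..48  -- padding (1B)
48..56  n_entries  (8B, 8-aligned)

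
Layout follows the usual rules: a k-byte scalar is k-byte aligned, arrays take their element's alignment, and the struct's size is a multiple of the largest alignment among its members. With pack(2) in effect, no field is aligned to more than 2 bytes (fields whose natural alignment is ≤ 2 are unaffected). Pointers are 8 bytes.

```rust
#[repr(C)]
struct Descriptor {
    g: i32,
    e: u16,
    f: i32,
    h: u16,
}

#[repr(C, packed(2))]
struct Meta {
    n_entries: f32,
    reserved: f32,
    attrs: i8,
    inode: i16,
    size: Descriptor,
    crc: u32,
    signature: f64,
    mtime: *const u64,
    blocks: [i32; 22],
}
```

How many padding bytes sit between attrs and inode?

Descriptor: g at 0 (size 4, align 4) → ends 4; e at 4 (size 2, align 2) → ends 6; pad 2 to align 4 for f; f at 8 (size 4, align 4) → ends 12; h at 12 (size 2, align 2) → ends 14; tail pad 2 to reach multiple of 4; total 16 bytes, alignment 4
n_entries at 0 (size 4, align 2) → ends 4
reserved at 4 (size 4, align 2) → ends 8
attrs at 8 (size 1, align 1) → ends 9
pad 1 to align 2 for inode
inode at 10 (size 2, align 2) → ends 12

1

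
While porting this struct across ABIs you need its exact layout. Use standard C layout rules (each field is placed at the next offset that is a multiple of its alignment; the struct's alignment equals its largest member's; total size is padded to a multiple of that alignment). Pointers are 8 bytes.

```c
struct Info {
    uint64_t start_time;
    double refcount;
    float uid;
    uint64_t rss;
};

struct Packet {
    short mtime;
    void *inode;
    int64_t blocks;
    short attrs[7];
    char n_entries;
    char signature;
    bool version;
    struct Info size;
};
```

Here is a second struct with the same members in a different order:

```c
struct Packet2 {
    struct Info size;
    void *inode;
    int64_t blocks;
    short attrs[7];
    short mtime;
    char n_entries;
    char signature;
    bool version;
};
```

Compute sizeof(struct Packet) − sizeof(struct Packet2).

8

Info: 0..8  start_time  (8B, 8-aligned); 8..16  refcount  (8B, 8-aligned); 16..20  uid  (4B, 4-aligned); 20..24  -- padding (4B); 24..32  rss  (8B, 8-aligned); sizeof = 32, alignof = 8
0..2  mtime  (2B, 2-aligned)
2..8  -- padding (6B)
8..16  inode  (8B, 8-aligned)
16..24  blocks  (8B, 8-aligned)
24..38  attrs  (14B, 2-aligned)
38..39  n_entries  (1B, 1-aligned)
39..40  signature  (1B, 1-aligned)
40..41  version  (1B, 1-aligned)
41..48  -- padding (7B)
48..80  size  (32B, 8-aligned)
sizeof = 80, alignof = 8
— Packet2 —
0..32  size  (32B, 8-aligned)
32..40  inode  (8B, 8-aligned)
40..48  blocks  (8B, 8-aligned)
48..62  attrs  (14B, 2-aligned)
62..64  mtime  (2B, 2-aligned)
64..65  n_entries  (1B, 1-aligned)
65..66  signature  (1B, 1-aligned)
66..67  version  (1B, 1-aligned)
67..72  -- tail padding (5B)
sizeof = 72, alignof = 8
80 − 72 = 8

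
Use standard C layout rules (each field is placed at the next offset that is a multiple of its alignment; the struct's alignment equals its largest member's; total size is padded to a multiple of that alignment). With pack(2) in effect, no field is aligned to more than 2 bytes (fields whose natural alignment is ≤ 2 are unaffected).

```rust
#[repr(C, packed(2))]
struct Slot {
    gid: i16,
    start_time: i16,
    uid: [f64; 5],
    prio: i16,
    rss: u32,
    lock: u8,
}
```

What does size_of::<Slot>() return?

52 bytes

@0: gid [2B, align 2] → 2
@2: start_time [2B, align 2] → 4
@4: uid [40B, align 2] → 44
@44: prio [2B, align 2] → 46
@46: rss [4B, align 2] → 50
@50: lock [1B, align 1] → 51
+1 tail pad (align 2)
size 52, align 2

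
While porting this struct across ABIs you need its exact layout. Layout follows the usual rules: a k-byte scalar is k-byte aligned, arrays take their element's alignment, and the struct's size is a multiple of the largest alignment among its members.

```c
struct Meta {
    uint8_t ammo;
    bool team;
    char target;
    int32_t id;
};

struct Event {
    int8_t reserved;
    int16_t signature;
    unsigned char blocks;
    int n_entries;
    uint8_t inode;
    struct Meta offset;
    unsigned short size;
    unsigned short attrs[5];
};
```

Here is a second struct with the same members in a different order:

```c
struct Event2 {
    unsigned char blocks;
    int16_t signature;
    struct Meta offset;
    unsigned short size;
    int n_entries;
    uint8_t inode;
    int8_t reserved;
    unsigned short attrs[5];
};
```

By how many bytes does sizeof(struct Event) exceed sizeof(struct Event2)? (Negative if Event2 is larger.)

Meta: @0: ammo [1B, align 1] → 1; @1: team [1B, align 1] → 2; @2: target [1B, align 1] → 3; +1 pad (align 4); @4: id [4B, align 4] → 8; size 8, align 4
@0: reserved [1B, align 1] → 1
+1 pad (align 2)
@2: signature [2B, align 2] → 4
@4: blocks [1B, align 1] → 5
+3 pad (align 4)
@8: n_entries [4B, align 4] → 12
@12: inode [1B, align 1] → 13
+3 pad (align 4)
@16: offset [8B, align 4] → 24
@24: size [2B, align 2] → 26
@26: attrs [10B, align 2] → 36
size 36, align 4
— Event2 —
@0: blocks [1B, align 1] → 1
+1 pad (align 2)
@2: signature [2B, align 2] → 4
@4: offset [8B, align 4] → 12
@12: size [2B, align 2] → 14
+2 pad (align 4)
@16: n_entries [4B, align 4] → 20
@20: inode [1B, align 1] → 21
@21: reserved [1B, align 1] → 22
@22: attrs [10B, align 2] → 32
size 32, align 4
36 − 32 = 4

4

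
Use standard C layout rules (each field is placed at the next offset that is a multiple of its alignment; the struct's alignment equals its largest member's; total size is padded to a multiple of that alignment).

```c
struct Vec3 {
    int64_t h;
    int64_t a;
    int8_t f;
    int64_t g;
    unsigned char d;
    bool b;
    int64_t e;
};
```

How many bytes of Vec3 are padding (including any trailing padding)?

0..8  h  (8B, 8-aligned)
8..16  a  (8B, 8-aligned)
16..17  f  (1B, 1-aligned)
17..24  -- padding (7B)
24..32  g  (8B, 8-aligned)
32..33  d  (1B, 1-aligned)
33..34  b  (1B, 1-aligned)
34..40  -- padding (6B)
40..48  e  (8B, 8-aligned)
sizeof = 48, alignof = 8
data bytes 35, size 48 → padding 13

13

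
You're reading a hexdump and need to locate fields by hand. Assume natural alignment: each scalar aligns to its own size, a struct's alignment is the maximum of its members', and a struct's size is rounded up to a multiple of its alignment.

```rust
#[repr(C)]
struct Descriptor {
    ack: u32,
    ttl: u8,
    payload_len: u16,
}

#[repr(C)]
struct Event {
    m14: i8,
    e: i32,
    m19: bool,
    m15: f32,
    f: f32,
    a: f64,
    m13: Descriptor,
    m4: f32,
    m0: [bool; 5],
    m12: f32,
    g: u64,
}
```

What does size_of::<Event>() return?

64 bytes

Descriptor: ack at 0 (size 4, align 4) → ends 4; ttl at 4 (size 1, align 1) → ends 5; pad 1 to align 2 for payload_len; payload_len at 6 (size 2, align 2) → ends 8; total 8 bytes, alignment 4
m14 at 0 (size 1, align 1) → ends 1
pad 3 to align 4 for e
e at 4 (size 4, align 4) → ends 8
m19 at 8 (size 1, align 1) → ends 9
pad 3 to align 4 for m15
m15 at 12 (size 4, align 4) → ends 16
f at 16 (size 4, align 4) → ends 20
pad 4 to align 8 for a
a at 24 (size 8, align 8) → ends 32
m13 at 32 (size 8, align 4) → ends 40
m4 at 40 (size 4, align 4) → ends 44
m0 at 44 (size 5, align 1) → ends 49
pad 3 to align 4 for m12
m12 at 52 (size 4, align 4) → ends 56
g at 56 (size 8, align 8) → ends 64
total 64 bytes, alignment 8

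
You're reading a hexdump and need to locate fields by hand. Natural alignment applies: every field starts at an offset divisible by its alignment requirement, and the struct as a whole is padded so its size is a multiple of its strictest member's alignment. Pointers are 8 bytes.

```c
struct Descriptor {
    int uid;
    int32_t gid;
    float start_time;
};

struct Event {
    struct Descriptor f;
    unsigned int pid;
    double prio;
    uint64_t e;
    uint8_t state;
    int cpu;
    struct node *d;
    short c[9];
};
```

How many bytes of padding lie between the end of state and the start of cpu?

3

Descriptor: uid at 0 (size 4, align 4) → ends 4; gid at 4 (size 4, align 4) → ends 8; start_time at 8 (size 4, align 4) → ends 12; total 12 bytes, alignment 4
f at 0 (size 12, align 4) → ends 12
pid at 12 (size 4, align 4) → ends 16
prio at 16 (size 8, align 8) → ends 24
e at 24 (size 8, align 8) → ends 32
state at 32 (size 1, align 1) → ends 33
pad 3 to align 4 for cpu
cpu at 36 (size 4, align 4) → ends 40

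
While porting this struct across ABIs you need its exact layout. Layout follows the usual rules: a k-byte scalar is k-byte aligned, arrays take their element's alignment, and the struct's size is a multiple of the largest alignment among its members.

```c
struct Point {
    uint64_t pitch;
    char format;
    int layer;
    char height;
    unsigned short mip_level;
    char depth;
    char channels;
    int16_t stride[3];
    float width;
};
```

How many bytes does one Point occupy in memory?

0..8  pitch  (8B, 8-aligned)
8..9  format  (1B, 1-aligned)
9..12  -- padding (3B)
12..16  layer  (4B, 4-aligned)
16..17  height  (1B, 1-aligned)
17..18  -- padding (1B)
18..20  mip_level  (2B, 2-aligned)
20..21  depth  (1B, 1-aligned)
21..22  channels  (1B, 1-aligned)
22..28  stride  (6B, 2-aligned)
28..32  width  (4B, 4-aligned)
sizeof = 32, alignof = 8

32 bytes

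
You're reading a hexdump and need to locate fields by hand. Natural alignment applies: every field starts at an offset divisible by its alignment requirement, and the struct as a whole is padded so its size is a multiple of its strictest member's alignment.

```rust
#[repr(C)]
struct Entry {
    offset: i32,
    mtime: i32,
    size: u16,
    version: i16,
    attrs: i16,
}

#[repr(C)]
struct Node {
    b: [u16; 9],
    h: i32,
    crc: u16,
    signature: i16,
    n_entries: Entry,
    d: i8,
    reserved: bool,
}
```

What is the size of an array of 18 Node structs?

Entry: 0..4  offset  (4B, 4-aligned); 4..8  mtime  (4B, 4-aligned); 8..10  size  (2B, 2-aligned); 10..12  version  (2B, 2-aligned); 12..14  attrs  (2B, 2-aligned); 14..16  -- tail padding (2B); sizeof = 16, alignof = 4
0..18  b  (18B, 2-aligned)
18..20  -- padding (2B)
20..24  h  (4B, 4-aligned)
24..26  crc  (2B, 2-aligned)
26..28  signature  (2B, 2-aligned)
28..44  n_entries  (16B, 4-aligned)
44..45  d  (1B, 1-aligned)
45..46  reserved  (1B, 1-aligned)
46..48  -- tail padding (2B)
sizeof = 48, alignof = 4
array of 18: 18 × 48 = 864

864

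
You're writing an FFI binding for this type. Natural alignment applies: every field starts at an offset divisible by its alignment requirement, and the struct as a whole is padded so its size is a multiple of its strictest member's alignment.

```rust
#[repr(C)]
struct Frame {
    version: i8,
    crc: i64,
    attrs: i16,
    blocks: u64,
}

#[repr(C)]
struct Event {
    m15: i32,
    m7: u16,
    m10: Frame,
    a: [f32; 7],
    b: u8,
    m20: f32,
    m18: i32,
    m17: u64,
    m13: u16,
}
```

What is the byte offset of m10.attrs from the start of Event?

Frame: version at 0 (size 1, align 1) → ends 1; pad 7 to align 8 for crc; crc at 8 (size 8, align 8) → ends 16; attrs at 16 (size 2, align 2) → ends 18; pad 6 to align 8 for blocks; blocks at 24 (size 8, align 8) → ends 32; total 32 bytes, alignment 8
m15 at 0 (size 4, align 4) → ends 4
m7 at 4 (size 2, align 2) → ends 6
pad 2 to align 8 for m10
m10 at 8 (size 32, align 8) → ends 40
within Frame: attrs at 16
8 + 16 = 24

24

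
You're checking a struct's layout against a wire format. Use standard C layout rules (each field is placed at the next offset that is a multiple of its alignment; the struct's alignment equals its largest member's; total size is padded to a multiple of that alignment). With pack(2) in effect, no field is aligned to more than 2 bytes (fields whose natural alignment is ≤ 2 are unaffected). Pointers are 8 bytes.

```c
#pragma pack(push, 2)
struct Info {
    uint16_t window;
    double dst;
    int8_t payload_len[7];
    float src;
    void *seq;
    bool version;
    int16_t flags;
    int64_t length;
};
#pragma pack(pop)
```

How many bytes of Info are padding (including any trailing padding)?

@0: window [2B, align 2] → 2
@2: dst [8B, align 2] → 10
@10: payload_len [7B, align 1] → 17
+1 pad (align 2)
@18: src [4B, align 2] → 22
@22: seq [8B, align 2] → 30
@30: version [1B, align 1] → 31
+1 pad (align 2)
@32: flags [2B, align 2] → 34
@34: length [8B, align 2] → 42
size 42, align 2
data bytes 40, size 42 → padding 2

2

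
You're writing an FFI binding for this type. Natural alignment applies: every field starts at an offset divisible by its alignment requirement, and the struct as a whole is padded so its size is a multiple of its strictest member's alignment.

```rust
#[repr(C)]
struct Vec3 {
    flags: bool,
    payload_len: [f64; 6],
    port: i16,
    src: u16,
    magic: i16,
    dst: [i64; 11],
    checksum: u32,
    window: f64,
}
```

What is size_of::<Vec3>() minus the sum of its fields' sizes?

13

flags at 0 (size 1, align 1) → ends 1
pad 7 to align 8 for payload_len
payload_len at 8 (size 48, align 8) → ends 56
port at 56 (size 2, align 2) → ends 58
src at 58 (size 2, align 2) → ends 60
magic at 60 (size 2, align 2) → ends 62
pad 2 to align 8 for dst
dst at 64 (size 88, align 8) → ends 152
checksum at 152 (size 4, align 4) → ends 156
pad 4 to align 8 for window
window at 160 (size 8, align 8) → ends 168
total 168 bytes, alignment 8
data bytes 155, size 168 → padding 13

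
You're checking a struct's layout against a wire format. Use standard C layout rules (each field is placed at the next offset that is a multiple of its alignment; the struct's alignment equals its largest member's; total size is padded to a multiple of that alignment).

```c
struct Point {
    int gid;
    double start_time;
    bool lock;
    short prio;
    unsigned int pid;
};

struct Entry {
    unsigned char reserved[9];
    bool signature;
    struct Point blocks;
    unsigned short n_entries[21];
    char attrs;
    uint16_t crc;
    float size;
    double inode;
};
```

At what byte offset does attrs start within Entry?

82

Point: @0: gid [4B, align 4] → 4; +4 pad (align 8); @8: start_time [8B, align 8] → 16; @16: lock [1B, align 1] → 17; +1 pad (align 2); @18: prio [2B, align 2] → 20; @20: pid [4B, align 4] → 24; size 24, align 8
@0: reserved [9B, align 1] → 9
@9: signature [1B, align 1] → 10
+6 pad (align 8)
@16: blocks [24B, align 8] → 40
@40: n_entries [42B, align 2] → 82
@82: attrs [1B, align 1] → 83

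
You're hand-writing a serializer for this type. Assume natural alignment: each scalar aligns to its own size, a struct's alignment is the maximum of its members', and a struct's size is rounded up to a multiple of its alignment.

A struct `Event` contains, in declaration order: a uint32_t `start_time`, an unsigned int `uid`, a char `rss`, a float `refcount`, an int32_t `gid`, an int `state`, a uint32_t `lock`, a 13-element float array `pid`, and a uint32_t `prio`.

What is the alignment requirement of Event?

4

member alignments: start_time=4, uid=4, rss=1, refcount=4, gid=4, state=4, lock=4, pid=4, prio=4
max = 4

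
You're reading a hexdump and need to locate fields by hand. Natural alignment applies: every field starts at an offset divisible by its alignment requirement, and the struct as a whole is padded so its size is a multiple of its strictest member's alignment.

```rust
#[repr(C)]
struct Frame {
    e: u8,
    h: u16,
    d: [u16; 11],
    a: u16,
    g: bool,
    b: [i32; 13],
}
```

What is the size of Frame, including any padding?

84

e at 0 (size 1, align 1) → ends 1
pad 1 to align 2 for h
h at 2 (size 2, align 2) → ends 4
d at 4 (size 22, align 2) → ends 26
a at 26 (size 2, align 2) → ends 28
g at 28 (size 1, align 1) → ends 29
pad 3 to align 4 for b
b at 32 (size 52, align 4) → ends 84
total 84 bytes, alignment 4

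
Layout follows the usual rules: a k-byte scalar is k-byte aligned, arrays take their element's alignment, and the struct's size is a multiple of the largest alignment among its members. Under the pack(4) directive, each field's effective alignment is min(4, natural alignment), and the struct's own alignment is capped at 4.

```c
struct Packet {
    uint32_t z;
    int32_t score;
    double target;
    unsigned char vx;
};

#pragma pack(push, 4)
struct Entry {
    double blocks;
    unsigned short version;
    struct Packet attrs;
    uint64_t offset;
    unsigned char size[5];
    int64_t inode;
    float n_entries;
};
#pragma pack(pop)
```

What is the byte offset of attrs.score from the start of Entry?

Packet: z at 0 (size 4, align 4) → ends 4; score at 4 (size 4, align 4) → ends 8; target at 8 (size 8, align 8) → ends 16; vx at 16 (size 1, align 1) → ends 17; tail pad 7 to reach multiple of 8; total 24 bytes, alignment 8
blocks at 0 (size 8, align 4) → ends 8
version at 8 (size 2, align 2) → ends 10
pad 2 to align 4 for attrs
attrs at 12 (size 24, align 4) → ends 36
within Packet: score at 4
12 + 4 = 16

16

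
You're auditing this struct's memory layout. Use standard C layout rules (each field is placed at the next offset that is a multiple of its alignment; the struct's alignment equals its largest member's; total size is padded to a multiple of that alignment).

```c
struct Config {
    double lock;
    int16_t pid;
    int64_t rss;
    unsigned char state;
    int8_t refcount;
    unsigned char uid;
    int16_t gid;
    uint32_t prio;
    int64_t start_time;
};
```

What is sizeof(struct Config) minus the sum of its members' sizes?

@0: lock [8B, align 8] → 8
@8: pid [2B, align 2] → 10
+6 pad (align 8)
@16: rss [8B, align 8] → 24
@24: state [1B, align 1] → 25
@25: refcount [1B, align 1] → 26
@26: uid [1B, align 1] → 27
+1 pad (align 2)
@28: gid [2B, align 2] → 30
+2 pad (align 4)
@32: prio [4B, align 4] → 36
+4 pad (align 8)
@40: start_time [8B, align 8] → 48
size 48, align 8
data bytes 35, size 48 → padding 13

13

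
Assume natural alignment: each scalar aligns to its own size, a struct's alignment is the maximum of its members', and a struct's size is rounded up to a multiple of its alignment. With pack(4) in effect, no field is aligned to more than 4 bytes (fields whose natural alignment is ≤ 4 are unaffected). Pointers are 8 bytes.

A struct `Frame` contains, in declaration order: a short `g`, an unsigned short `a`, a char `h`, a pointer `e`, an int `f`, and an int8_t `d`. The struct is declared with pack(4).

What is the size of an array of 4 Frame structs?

@0: g [2B, align 2] → 2
@2: a [2B, align 2] → 4
@4: h [1B, align 1] → 5
+3 pad (align 4)
@8: e [8B, align 4] → 16
@16: f [4B, align 4] → 20
@20: d [1B, align 1] → 21
+3 tail pad (align 4)
size 24, align 4
array of 4: 4 × 24 = 96

96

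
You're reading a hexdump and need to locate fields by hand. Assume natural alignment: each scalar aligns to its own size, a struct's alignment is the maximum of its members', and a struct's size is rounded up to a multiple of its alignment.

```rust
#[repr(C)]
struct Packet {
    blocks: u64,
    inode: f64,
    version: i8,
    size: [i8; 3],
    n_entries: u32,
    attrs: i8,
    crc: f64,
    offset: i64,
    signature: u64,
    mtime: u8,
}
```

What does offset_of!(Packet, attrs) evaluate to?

24

0..8  blocks  (8B, 8-aligned)
8..16  inode  (8B, 8-aligned)
16..17  version  (1B, 1-aligned)
17..20  size  (3B, 1-aligned)
20..24  n_entries  (4B, 4-aligned)
24..25  attrs  (1B, 1-aligned)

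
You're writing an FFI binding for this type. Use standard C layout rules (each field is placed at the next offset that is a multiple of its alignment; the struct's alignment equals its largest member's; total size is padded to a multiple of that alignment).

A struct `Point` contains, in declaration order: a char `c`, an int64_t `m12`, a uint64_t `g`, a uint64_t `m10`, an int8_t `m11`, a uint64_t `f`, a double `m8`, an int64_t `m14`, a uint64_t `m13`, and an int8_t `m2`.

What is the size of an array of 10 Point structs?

@0: c [1B, align 1] → 1
+7 pad (align 8)
@8: m12 [8B, align 8] → 16
@16: g [8B, align 8] → 24
@24: m10 [8B, align 8] → 32
@32: m11 [1B, align 1] → 33
+7 pad (align 8)
@40: f [8B, align 8] → 48
@48: m8 [8B, align 8] → 56
@56: m14 [8B, align 8] → 64
@64: m13 [8B, align 8] → 72
@72: m2 [1B, align 1] → 73
+7 tail pad (align 8)
size 80, align 8
array of 10: 10 × 80 = 800

800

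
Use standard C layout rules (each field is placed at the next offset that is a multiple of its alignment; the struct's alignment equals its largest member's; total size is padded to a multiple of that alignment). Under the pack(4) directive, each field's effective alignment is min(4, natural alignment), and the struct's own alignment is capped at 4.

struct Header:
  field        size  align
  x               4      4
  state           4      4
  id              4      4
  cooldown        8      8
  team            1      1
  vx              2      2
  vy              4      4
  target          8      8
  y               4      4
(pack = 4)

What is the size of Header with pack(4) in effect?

40

@0: x [4B, align 4] → 4
@4: state [4B, align 4] → 8
@8: id [4B, align 4] → 12
@12: cooldown [8B, align 4] → 20
@20: team [1B, align 1] → 21
+1 pad (align 2)
@22: vx [2B, align 2] → 24
@24: vy [4B, align 4] → 28
@28: target [8B, align 4] → 36
@36: y [4B, align 4] → 40
size 40, align 4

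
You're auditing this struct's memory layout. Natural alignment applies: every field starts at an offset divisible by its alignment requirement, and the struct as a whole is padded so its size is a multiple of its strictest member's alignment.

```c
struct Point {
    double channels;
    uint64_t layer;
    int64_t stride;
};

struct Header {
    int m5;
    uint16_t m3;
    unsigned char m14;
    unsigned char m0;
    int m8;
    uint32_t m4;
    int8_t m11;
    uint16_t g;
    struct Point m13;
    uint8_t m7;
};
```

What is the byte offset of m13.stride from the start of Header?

40

Point: channels at 0 (size 8, align 8) → ends 8; layer at 8 (size 8, align 8) → ends 16; stride at 16 (size 8, align 8) → ends 24; total 24 bytes, alignment 8
m5 at 0 (size 4, align 4) → ends 4
m3 at 4 (size 2, align 2) → ends 6
m14 at 6 (size 1, align 1) → ends 7
m0 at 7 (size 1, align 1) → ends 8
m8 at 8 (size 4, align 4) → ends 12
m4 at 12 (size 4, align 4) → ends 16
m11 at 16 (size 1, align 1) → ends 17
pad 1 to align 2 for g
g at 18 (size 2, align 2) → ends 20
pad 4 to align 8 for m13
m13 at 24 (size 24, align 8) → ends 48
within Point: stride at 16
24 + 16 = 40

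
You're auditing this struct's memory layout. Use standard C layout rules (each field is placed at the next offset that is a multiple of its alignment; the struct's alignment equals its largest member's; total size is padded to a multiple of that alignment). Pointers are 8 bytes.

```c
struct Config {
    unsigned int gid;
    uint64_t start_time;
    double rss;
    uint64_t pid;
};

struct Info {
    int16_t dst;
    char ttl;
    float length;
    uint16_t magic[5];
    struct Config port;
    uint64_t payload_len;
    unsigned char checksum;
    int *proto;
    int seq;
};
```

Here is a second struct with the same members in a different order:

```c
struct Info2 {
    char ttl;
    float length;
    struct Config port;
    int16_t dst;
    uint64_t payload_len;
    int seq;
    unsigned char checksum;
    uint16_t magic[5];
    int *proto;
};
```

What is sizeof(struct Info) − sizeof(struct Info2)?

Config: 0..4  gid  (4B, 4-aligned); 4..8  -- padding (4B); 8..16  start_time  (8B, 8-aligned); 16..24  rss  (8B, 8-aligned); 24..32  pid  (8B, 8-aligned); sizeof = 32, alignof = 8
0..2  dst  (2B, 2-aligned)
2..3  ttl  (1B, 1-aligned)
3..4  -- padding (1B)
4..8  length  (4B, 4-aligned)
8..18  magic  (10B, 2-aligned)
18..24  -- padding (6B)
24..56  port  (32B, 8-aligned)
56..64  payload_len  (8B, 8-aligned)
64..65  checksum  (1B, 1-aligned)
65..72  -- padding (7B)
72..80  proto  (8B, 8-aligned)
80..84  seq  (4B, 4-aligned)
84..88  -- tail padding (4B)
sizeof = 88, alignof = 8
— Info2 —
0..1  ttl  (1B, 1-aligned)
1..4  -- padding (3B)
4..8  length  (4B, 4-aligned)
8..40  port  (32B, 8-aligned)
40..42  dst  (2B, 2-aligned)
42..48  -- padding (6B)
48..56  payload_len  (8B, 8-aligned)
56..60  seq  (4B, 4-aligned)
60..61  checksum  (1B, 1-aligned)
61..62  -- padding (1B)
62..72  magic  (10B, 2-aligned)
72..80  proto  (8B, 8-aligned)
sizeof = 80, alignof = 8
88 − 80 = 8

8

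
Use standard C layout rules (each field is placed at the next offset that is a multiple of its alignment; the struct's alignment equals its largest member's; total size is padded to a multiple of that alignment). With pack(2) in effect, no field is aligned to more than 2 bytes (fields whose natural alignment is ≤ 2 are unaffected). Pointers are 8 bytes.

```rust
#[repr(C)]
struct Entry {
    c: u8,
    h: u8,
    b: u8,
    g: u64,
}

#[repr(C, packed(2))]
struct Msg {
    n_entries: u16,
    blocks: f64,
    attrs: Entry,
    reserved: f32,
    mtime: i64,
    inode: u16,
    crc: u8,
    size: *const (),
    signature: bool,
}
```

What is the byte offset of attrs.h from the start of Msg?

Entry: 0..1  c  (1B, 1-aligned); 1..2  h  (1B, 1-aligned); 2..3  b  (1B, 1-aligned); 3..8  -- padding (5B); 8..16  g  (8B, 8-aligned); sizeof = 16, alignof = 8
0..2  n_entries  (2B, 2-aligned)
2..10  blocks  (8B, 2-aligned)
10..26  attrs  (16B, 2-aligned)
within Entry: h at 1
10 + 1 = 11

11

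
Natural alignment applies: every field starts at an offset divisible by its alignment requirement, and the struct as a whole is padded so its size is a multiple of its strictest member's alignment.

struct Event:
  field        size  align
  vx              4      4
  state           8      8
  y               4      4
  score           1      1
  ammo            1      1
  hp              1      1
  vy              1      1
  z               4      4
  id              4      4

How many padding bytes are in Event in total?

4

vx at 0 (size 4, align 4) → ends 4
pad 4 to align 8 for state
state at 8 (size 8, align 8) → ends 16
y at 16 (size 4, align 4) → ends 20
score at 20 (size 1, align 1) → ends 21
ammo at 21 (size 1, align 1) → ends 22
hp at 22 (size 1, align 1) → ends 23
vy at 23 (size 1, align 1) → ends 24
z at 24 (size 4, align 4) → ends 28
id at 28 (size 4, align 4) → ends 32
total 32 bytes, alignment 8
data bytes 28, size 32 → padding 4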